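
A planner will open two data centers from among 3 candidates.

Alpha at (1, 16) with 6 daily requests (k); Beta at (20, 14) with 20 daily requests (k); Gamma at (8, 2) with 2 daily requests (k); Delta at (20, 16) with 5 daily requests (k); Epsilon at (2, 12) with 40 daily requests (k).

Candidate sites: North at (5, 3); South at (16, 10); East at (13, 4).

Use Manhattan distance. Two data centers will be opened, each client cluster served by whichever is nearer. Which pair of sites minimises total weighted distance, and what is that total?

Evaluate every pair (each demand assigned to the nearer of the two):
  {North, South}: total = 800
  {South, East}: total = 990
  {North, East}: total = 1025
Best pair: {North, South} with total 800.

{North, South}, total 800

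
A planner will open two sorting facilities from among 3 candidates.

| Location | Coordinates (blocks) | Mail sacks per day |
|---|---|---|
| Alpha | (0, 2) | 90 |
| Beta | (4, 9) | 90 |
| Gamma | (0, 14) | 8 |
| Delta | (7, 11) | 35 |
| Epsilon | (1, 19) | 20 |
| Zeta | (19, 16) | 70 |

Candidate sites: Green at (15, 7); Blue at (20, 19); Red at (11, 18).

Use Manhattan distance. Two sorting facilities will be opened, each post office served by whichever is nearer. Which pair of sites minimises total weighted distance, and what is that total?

{Green, Blue}, total 4226

Evaluate every pair (each demand assigned to the nearer of the two):
  {Green, Blue}: total = 4226
  {Green, Red}: total = 4395
  {Blue, Red}: total = 4875
Best pair: {Green, Blue} with total 4226.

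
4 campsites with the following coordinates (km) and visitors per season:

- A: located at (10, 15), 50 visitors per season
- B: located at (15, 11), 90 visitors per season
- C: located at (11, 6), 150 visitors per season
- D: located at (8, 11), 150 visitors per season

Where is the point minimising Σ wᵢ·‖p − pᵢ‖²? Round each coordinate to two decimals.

(10.68, 9.75)

The minimiser of Σwᵢ‖p−pᵢ‖² is the weighted centroid p* = (Σwᵢpᵢ)/(Σwᵢ).
Σwᵢ = 440.
Σwᵢxᵢ = 50·10 + 90·15 + 150·11 + 150·8 = 4700.
Σwᵢyᵢ = 50·15 + 90·11 + 150·6 + 150·11 = 4290.
x* = 4700/440 = 10.68, y* = 4290/440 = 9.75.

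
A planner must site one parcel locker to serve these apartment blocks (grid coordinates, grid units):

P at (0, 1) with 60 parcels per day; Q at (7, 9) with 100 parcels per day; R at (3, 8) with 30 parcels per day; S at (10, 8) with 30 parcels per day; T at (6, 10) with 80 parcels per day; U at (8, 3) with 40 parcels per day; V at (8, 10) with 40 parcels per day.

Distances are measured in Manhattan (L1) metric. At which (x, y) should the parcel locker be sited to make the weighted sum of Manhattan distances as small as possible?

(7, 9)

Manhattan distance separates: Σwᵢ(|x−xᵢ|+|y−yᵢ|) = Σwᵢ|x−xᵢ| + Σwᵢ|y−yᵢ|, so x and y are optimised independently as 1-D weighted medians.
Total weight W = 380; half = 190.
x-coordinate, sorted with cumulative weight:
  x=0 (P, w=60) cum 60
  x=3 (R, w=30) cum 90
  x=6 (T, w=80) cum 170
  x=7 (Q, w=100) cum 270  ← median
  x=8 (U, w=40) cum 310
  x=8 (V, w=40) cum 350
  x=10 (S, w=30) cum 380
⇒ x* = 7
y-coordinate, sorted with cumulative weight:
  y=1 (P, w=60) cum 60
  y=3 (U, w=40) cum 100
  y=8 (R, w=30) cum 130
  y=8 (S, w=30) cum 160
  y=9 (Q, w=100) cum 260  ← median
  y=10 (T, w=80) cum 340
  y=10 (V, w=40) cum 380
⇒ y* = 9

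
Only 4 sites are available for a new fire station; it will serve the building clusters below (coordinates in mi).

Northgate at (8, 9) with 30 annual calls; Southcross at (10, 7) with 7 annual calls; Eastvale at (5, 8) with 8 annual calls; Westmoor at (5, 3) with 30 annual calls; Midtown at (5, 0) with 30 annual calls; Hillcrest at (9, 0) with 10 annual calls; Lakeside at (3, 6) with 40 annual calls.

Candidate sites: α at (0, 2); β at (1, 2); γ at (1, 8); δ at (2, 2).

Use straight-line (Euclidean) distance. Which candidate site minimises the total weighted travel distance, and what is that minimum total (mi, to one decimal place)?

δ, total 837.1 mi

Total weighted distance at each candidate:
  α (0, 2): total = 1066.4
  β (1, 2): total = 945.9
  γ (1, 8): total = 994.2
  δ (2, 2): total = 837.1
Minimum is at δ with total 837.1 mi.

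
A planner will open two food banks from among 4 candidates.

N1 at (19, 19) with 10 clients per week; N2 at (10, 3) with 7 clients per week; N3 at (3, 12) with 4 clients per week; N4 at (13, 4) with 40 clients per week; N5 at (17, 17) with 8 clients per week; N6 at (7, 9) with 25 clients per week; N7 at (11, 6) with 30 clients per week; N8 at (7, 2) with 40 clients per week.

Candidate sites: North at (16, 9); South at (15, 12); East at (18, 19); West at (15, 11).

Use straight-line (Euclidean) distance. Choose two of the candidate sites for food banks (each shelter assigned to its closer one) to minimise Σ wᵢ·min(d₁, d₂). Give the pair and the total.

Evaluate every pair (each demand assigned to the nearer of the two):
  {North, East}: total = 1229.9
  {North, South}: total = 1308.9
  {East, West}: total = 1313.2
  {North, West}: total = 1318.0
  {South, West}: total = 1408.9
  {South, East}: total = 1420.0
Best pair: {North, East} with total 1229.9.

{North, East}, total 1229.9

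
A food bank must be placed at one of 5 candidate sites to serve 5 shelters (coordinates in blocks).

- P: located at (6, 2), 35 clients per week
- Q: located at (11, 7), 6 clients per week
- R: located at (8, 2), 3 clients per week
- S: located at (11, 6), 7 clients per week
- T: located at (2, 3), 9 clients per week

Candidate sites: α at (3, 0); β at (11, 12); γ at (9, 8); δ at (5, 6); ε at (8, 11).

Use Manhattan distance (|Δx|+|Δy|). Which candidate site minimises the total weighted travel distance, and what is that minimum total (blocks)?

δ, total 334 blocks

Total weighted distance at each candidate:
  α (3, 0): total = 420
  β (11, 12): total = 798
  γ (9, 8): total = 490
  δ (5, 6): total = 334
  ε (8, 11): total = 636
Minimum is at δ with total 334 blocks.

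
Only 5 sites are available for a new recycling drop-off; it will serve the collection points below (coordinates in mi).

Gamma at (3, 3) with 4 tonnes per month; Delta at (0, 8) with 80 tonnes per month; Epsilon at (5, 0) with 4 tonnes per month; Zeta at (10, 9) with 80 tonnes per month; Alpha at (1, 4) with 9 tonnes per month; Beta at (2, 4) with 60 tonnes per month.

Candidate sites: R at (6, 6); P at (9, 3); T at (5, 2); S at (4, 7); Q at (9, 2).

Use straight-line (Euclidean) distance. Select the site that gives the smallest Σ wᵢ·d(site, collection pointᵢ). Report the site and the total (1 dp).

S, total 1135.1 mi

Total weighted distance at each candidate:
  R (6, 6): total = 1264.1
  P (9, 3): total = 1851.1
  T (5, 2): total = 1586.5
  S (4, 7): total = 1135.1
  Q (9, 2): total = 1984.3
Minimum is at S with total 1135.1 mi.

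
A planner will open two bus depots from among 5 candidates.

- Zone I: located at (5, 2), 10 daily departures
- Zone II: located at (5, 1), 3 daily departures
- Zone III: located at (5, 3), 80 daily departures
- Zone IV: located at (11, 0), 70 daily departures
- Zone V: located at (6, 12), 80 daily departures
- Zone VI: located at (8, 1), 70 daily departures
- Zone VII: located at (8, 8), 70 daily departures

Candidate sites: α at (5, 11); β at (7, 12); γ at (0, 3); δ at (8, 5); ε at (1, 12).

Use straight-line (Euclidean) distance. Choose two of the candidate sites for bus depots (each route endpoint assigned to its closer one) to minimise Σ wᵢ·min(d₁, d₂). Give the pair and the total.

{β, δ}, total 1324.0

Evaluate every pair (each demand assigned to the nearer of the two):
  {β, δ}: total = 1324.0
  {α, δ}: total = 1357.2
  {δ, ε}: total = 1644.0
  {γ, δ}: total = 1826.4
  {β, γ}: total = 2211.1
  {α, γ}: total = 2252.6
  {α, β}: total = 2736.5
  {α, ε}: total = 2778.0
  {γ, ε}: total = 2806.9
  {β, ε}: total = 2900.3
Best pair: {β, δ} with total 1324.0.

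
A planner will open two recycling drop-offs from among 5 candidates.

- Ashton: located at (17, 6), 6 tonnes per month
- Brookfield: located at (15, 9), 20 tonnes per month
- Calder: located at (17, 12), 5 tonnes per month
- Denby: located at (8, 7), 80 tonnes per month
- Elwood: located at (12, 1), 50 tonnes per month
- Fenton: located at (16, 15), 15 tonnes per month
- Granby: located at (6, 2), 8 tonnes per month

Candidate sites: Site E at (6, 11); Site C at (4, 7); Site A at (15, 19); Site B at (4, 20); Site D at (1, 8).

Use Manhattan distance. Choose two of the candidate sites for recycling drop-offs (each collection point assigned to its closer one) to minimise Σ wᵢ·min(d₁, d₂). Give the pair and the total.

Evaluate every pair (each demand assigned to the nearer of the two):
  {Site C, Site A}: total = 1480
  {Site E, Site C}: total = 1650
  {Site E, Site A}: total = 1762
  {Site C, Site B}: total = 1765
  {Site C, Site D}: total = 1810
  {Site E, Site B}: total = 1938
  {Site E, Site D}: total = 1938
  {Site A, Site D}: total = 2038
  {Site B, Site D}: total = 2391
  {Site A, Site B}: total = 2980
Best pair: {Site C, Site A} with total 1480.

{Site C, Site A}, total 1480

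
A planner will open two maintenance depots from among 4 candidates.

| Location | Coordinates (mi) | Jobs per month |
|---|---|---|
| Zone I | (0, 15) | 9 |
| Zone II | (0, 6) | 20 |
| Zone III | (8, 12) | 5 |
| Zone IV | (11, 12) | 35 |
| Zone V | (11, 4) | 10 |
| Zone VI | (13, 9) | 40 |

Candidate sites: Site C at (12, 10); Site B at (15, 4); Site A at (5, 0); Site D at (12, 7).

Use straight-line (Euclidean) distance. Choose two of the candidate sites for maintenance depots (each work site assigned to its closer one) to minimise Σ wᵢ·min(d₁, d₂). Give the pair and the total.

{Site C, Site A}, total 491.2

Evaluate every pair (each demand assigned to the nearer of the two):
  {Site C, Site A}: total = 491.2
  {Site C, Site D}: total = 546.6
  {Site C, Site B}: total = 567.2
  {Site A, Site D}: total = 617.6
  {Site B, Site D}: total = 702.2
  {Site B, Site A}: total = 920.1
Best pair: {Site C, Site A} with total 491.2.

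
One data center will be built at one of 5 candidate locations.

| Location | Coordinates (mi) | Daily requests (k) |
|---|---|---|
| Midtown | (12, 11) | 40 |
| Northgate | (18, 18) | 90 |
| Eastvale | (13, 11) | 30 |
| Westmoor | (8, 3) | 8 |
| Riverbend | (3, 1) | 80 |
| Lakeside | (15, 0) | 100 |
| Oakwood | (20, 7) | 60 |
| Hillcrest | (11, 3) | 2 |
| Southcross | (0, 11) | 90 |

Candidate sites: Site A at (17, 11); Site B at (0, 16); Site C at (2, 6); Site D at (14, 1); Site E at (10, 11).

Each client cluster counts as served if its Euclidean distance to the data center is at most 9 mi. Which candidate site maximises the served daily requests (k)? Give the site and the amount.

Coverage radius r = 9 mi; a point is covered iff (Δx)²+(Δy)² ≤ 9² = 81.
  Site A (17, 11): covers {Midtown, Northgate, Eastvale, Oakwood} → 220
  Site B (0, 16): covers {Southcross} → 90
  Site C (2, 6): covers {Westmoor, Riverbend, Southcross} → 178
  Site D (14, 1): covers {Westmoor, Lakeside, Oakwood, Hillcrest} → 170
  Site E (10, 11): covers {Midtown, Eastvale, Westmoor, Hillcrest} → 80
Maximum coverage at Site A: 220 daily requests (k).

Site A, covering 220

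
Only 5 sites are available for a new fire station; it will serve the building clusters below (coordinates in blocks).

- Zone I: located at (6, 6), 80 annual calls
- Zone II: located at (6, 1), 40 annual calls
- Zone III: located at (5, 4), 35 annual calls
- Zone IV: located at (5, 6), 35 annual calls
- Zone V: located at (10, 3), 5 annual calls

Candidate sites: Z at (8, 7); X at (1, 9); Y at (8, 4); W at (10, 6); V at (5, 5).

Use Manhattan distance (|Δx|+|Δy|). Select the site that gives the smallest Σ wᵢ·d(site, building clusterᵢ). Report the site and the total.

Total weighted distance at each candidate:
  Z (8, 7): total = 940
  X (1, 9): total = 1795
  Y (8, 4): total = 815
  W (10, 6): total = 1115
  V (5, 5): total = 465
Minimum is at V with total 465 blocks.

V, total 465 blocks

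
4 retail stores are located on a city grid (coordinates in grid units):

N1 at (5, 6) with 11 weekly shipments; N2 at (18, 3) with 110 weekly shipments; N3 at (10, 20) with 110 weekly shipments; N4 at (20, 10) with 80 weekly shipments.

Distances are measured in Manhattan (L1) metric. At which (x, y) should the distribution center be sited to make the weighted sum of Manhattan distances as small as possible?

(18, 10)

Manhattan distance separates: Σwᵢ(|x−xᵢ|+|y−yᵢ|) = Σwᵢ|x−xᵢ| + Σwᵢ|y−yᵢ|, so x and y are optimised independently as 1-D weighted medians.
Total weight W = 311; half = 155.5.
x-coordinate, sorted with cumulative weight:
  x=5 (N1, w=11) cum 11
  x=10 (N3, w=110) cum 121
  x=18 (N2, w=110) cum 231  ← median
  x=20 (N4, w=80) cum 311
⇒ x* = 18
y-coordinate, sorted with cumulative weight:
  y=3 (N2, w=110) cum 110
  y=6 (N1, w=11) cum 121
  y=10 (N4, w=80) cum 201  ← median
  y=20 (N3, w=110) cum 311
⇒ y* = 10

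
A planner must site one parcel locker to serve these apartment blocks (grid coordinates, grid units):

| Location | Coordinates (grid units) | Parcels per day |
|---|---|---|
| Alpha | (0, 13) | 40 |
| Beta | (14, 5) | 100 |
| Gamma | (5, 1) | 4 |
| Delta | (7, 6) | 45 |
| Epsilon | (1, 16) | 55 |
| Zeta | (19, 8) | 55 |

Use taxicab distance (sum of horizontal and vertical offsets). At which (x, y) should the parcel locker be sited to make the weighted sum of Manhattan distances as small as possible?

(14, 8)

Manhattan distance separates: Σwᵢ(|x−xᵢ|+|y−yᵢ|) = Σwᵢ|x−xᵢ| + Σwᵢ|y−yᵢ|, so x and y are optimised independently as 1-D weighted medians.
Total weight W = 299; half = 149.5.
x-coordinate, sorted with cumulative weight:
  x=0 (Alpha, w=40) cum 40
  x=1 (Epsilon, w=55) cum 95
  x=5 (Gamma, w=4) cum 99
  x=7 (Delta, w=45) cum 144
  x=14 (Beta, w=100) cum 244  ← median
  x=19 (Zeta, w=55) cum 299
⇒ x* = 14
y-coordinate, sorted with cumulative weight:
  y=1 (Gamma, w=4) cum 4
  y=5 (Beta, w=100) cum 104
  y=6 (Delta, w=45) cum 149
  y=8 (Zeta, w=55) cum 204  ← median
  y=13 (Alpha, w=40) cum 244
  y=16 (Epsilon, w=55) cum 299
⇒ y* = 8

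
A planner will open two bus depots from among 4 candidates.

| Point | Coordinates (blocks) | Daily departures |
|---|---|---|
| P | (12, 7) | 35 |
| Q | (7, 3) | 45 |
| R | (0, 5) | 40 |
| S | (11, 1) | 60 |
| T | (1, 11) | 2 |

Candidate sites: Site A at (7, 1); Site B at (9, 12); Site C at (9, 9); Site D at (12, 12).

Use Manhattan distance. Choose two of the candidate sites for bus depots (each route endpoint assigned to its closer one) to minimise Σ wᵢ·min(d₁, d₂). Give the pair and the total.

{Site A, Site C}, total 965

Evaluate every pair (each demand assigned to the nearer of the two):
  {Site A, Site C}: total = 965
  {Site A, Site D}: total = 969
  {Site A, Site B}: total = 1068
  {Site B, Site C}: total = 1673
  {Site C, Site D}: total = 1675
  {Site B, Site D}: total = 2048
Best pair: {Site A, Site C} with total 965.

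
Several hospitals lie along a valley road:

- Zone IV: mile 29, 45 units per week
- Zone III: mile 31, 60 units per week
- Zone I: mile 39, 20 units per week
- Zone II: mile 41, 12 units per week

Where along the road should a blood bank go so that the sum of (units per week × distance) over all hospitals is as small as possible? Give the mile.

For a sum of weighted absolute distances on a line, the optimum is the weighted median (not the mean). Total weight W = 137; half-weight = 68.5.
Sort by position and accumulate weight:
  mile 29 (Zone IV, w=45) → cum 45
  mile 31 (Zone III, w=60) → cum 105  ≥ 68.5 → median here
  mile 39 (Zone I, w=20) → cum 125
  mile 41 (Zone II, w=12) → cum 137
Optimal location: mile 31.

x = 31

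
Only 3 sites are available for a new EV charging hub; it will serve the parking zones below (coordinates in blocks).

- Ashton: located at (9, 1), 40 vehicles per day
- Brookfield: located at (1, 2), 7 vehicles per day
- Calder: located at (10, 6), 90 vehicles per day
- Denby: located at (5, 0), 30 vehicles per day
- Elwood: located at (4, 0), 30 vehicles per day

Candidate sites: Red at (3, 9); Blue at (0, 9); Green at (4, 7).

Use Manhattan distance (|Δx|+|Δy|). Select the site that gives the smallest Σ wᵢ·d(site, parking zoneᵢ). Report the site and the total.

Green, total 1576 blocks

Total weighted distance at each candidate:
  Red (3, 9): total = 2153
  Blue (0, 9): total = 2716
  Green (4, 7): total = 1576
Minimum is at Green with total 1576 blocks.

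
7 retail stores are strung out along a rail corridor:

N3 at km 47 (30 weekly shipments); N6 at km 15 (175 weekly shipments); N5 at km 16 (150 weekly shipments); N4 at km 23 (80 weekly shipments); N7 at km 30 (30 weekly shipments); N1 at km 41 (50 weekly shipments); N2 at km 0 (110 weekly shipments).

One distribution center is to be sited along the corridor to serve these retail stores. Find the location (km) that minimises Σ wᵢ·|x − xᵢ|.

For a sum of weighted absolute distances on a line, the optimum is the weighted median (not the mean). Total weight W = 625; half-weight = 312.5.
Sort by position and accumulate weight:
  km 0 (N2, w=110) → cum 110
  km 15 (N6, w=175) → cum 285
  km 16 (N5, w=150) → cum 435  ≥ 312.5 → median here
  km 23 (N4, w=80) → cum 515
  km 30 (N7, w=30) → cum 545
  km 41 (N1, w=50) → cum 595
  km 47 (N3, w=30) → cum 625
Optimal location: km 16.

x = 16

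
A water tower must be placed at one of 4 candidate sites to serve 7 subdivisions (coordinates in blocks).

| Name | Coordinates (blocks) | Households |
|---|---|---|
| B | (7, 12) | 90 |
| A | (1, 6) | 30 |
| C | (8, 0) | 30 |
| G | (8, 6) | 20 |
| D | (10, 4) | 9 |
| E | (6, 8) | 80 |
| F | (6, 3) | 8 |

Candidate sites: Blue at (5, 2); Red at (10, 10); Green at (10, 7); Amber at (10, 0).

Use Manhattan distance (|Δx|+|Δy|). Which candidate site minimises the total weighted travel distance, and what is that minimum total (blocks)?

Total weighted distance at each candidate:
  Blue (5, 2): total = 2249
  Red (10, 10): total = 1942
  Green (10, 7): total = 1841
  Amber (10, 0): total = 3072
Minimum is at Green with total 1841 blocks.

Green, total 1841 blocks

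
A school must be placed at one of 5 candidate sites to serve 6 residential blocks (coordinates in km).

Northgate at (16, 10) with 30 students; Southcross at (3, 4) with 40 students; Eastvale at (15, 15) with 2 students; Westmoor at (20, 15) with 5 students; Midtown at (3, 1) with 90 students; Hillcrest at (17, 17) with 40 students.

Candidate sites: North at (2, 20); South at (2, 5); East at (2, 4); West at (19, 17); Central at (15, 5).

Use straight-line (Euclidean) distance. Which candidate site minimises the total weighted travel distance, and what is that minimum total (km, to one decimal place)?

Total weighted distance at each candidate:
  North (2, 20): total = 3602.9
  South (2, 5): total = 1777.8
  East (2, 4): total = 1715.1
  West (19, 17): total = 3189.7
  Central (15, 5): total = 2335.6
Minimum is at East with total 1715.1 km.

East, total 1715.1 km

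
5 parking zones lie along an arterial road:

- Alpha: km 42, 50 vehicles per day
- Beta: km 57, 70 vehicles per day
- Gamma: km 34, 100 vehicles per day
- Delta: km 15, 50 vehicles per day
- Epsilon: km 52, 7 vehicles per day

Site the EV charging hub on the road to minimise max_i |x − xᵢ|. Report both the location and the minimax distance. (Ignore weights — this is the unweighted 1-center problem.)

The 1-center on a line is the midpoint of the two extreme points: leftmost at 15, rightmost at 57.
Optimal location = (15 + 57)/2 = 36; maximum distance = (57 − 15)/2 = 21.

location 36, max distance 21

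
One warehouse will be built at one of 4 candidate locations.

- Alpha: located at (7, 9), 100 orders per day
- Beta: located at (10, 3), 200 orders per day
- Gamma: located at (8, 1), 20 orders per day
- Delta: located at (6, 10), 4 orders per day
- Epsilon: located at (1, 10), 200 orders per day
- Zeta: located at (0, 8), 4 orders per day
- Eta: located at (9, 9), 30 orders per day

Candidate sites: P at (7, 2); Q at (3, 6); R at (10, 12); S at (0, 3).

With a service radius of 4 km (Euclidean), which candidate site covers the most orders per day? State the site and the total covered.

Coverage radius r = 4 km; a point is covered iff (Δx)²+(Δy)² ≤ 4² = 16.
  P (7, 2): covers {Beta, Gamma} → 220
  Q (3, 6): covers {Zeta} → 4
  R (10, 12): covers {Eta} → 30
  S (0, 3): covers {none} → 0
Maximum coverage at P: 220 orders per day.

P, covering 220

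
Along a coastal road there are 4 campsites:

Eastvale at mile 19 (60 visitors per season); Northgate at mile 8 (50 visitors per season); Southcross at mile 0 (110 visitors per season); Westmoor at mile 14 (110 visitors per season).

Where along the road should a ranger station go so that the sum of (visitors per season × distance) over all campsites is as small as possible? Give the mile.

For a sum of weighted absolute distances on a line, the optimum is the weighted median (not the mean). Total weight W = 330; half-weight = 165.
Sort by position and accumulate weight:
  mile 0 (Southcross, w=110) → cum 110
  mile 8 (Northgate, w=50) → cum 160
  mile 14 (Westmoor, w=110) → cum 270  ≥ 165 → median here
  mile 19 (Eastvale, w=60) → cum 330
Optimal location: mile 14.

x = 14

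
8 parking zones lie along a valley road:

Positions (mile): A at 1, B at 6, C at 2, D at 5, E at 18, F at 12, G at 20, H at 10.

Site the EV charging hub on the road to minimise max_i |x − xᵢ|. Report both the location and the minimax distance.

The 1-center on a line is the midpoint of the two extreme points: leftmost at 1, rightmost at 20.
Optimal location = (1 + 20)/2 = 10.5; maximum distance = (20 − 1)/2 = 9.5.

location 10.5, max distance 9.5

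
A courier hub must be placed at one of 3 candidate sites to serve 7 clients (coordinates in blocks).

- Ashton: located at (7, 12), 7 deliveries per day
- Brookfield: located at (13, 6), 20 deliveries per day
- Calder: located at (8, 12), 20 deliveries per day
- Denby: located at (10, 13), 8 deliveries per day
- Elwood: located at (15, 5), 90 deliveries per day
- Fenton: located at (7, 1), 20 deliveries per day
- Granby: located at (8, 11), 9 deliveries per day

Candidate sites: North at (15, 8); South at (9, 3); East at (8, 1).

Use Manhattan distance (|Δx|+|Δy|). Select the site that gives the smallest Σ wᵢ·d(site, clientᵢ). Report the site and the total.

Total weighted distance at each candidate:
  North (15, 8): total = 1124
  South (9, 3): total = 1386
  East (8, 1): total = 1716
Minimum is at North with total 1124 blocks.

North, total 1124 blocks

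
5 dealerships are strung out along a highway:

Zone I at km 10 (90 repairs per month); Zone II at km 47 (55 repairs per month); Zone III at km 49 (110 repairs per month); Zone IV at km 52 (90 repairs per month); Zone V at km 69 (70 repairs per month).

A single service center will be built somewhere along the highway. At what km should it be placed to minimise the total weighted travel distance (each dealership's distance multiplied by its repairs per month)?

For a sum of weighted absolute distances on a line, the optimum is the weighted median (not the mean). Total weight W = 415; half-weight = 207.5.
Sort by position and accumulate weight:
  km 10 (Zone I, w=90) → cum 90
  km 47 (Zone II, w=55) → cum 145
  km 49 (Zone III, w=110) → cum 255  ≥ 207.5 → median here
  km 52 (Zone IV, w=90) → cum 345
  km 69 (Zone V, w=70) → cum 415
Optimal location: km 49.

x = 49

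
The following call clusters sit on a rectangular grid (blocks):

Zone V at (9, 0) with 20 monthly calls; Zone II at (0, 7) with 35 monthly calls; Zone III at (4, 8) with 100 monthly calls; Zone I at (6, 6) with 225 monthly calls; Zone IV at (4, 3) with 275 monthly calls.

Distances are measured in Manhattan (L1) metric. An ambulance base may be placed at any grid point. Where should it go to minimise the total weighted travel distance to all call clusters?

(4, 6)

Manhattan distance separates: Σwᵢ(|x−xᵢ|+|y−yᵢ|) = Σwᵢ|x−xᵢ| + Σwᵢ|y−yᵢ|, so x and y are optimised independently as 1-D weighted medians.
Total weight W = 655; half = 327.5.
x-coordinate, sorted with cumulative weight:
  x=0 (Zone II, w=35) cum 35
  x=4 (Zone III, w=100) cum 135
  x=4 (Zone IV, w=275) cum 410  ← median
  x=6 (Zone I, w=225) cum 635
  x=9 (Zone V, w=20) cum 655
⇒ x* = 4
y-coordinate, sorted with cumulative weight:
  y=0 (Zone V, w=20) cum 20
  y=3 (Zone IV, w=275) cum 295
  y=6 (Zone I, w=225) cum 520  ← median
  y=7 (Zone II, w=35) cum 555
  y=8 (Zone III, w=100) cum 655
⇒ y* = 6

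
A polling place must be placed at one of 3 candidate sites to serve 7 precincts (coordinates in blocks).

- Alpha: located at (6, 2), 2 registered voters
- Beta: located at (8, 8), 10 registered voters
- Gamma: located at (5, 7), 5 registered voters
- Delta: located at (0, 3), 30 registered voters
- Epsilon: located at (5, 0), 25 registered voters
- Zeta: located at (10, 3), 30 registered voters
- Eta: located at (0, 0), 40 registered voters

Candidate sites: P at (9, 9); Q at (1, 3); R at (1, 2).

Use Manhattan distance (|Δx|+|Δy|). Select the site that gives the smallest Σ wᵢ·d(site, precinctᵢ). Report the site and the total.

Q, total 807 blocks

Total weighted distance at each candidate:
  P (9, 9): total = 1775
  Q (1, 3): total = 807
  R (1, 2): total = 815
Minimum is at Q with total 807 blocks.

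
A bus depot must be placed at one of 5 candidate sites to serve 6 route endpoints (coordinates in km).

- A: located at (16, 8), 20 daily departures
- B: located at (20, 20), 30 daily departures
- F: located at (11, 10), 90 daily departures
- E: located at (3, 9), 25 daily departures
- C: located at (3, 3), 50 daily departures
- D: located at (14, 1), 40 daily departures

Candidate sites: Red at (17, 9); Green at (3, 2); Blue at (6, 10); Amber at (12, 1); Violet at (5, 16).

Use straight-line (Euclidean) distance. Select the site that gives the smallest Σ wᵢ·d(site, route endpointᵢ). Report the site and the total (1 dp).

Blue, total 2111.6 km

Total weighted distance at each candidate:
  Red (17, 9): total = 2371.1
  Green (3, 2): total = 2714.2
  Blue (6, 10): total = 2111.6
  Amber (12, 1): total = 2436.7
  Violet (5, 16): total = 3040.8
Minimum is at Blue with total 2111.6 km.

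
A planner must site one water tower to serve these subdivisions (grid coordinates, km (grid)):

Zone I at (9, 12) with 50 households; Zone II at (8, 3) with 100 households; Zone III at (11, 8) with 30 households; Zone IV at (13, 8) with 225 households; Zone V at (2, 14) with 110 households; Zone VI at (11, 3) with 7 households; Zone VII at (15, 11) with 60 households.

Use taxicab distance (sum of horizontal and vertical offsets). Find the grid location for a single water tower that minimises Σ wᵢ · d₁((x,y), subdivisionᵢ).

Manhattan distance separates: Σwᵢ(|x−xᵢ|+|y−yᵢ|) = Σwᵢ|x−xᵢ| + Σwᵢ|y−yᵢ|, so x and y are optimised independently as 1-D weighted medians.
Total weight W = 582; half = 291.
x-coordinate, sorted with cumulative weight:
  x=2 (Zone V, w=110) cum 110
  x=8 (Zone II, w=100) cum 210
  x=9 (Zone I, w=50) cum 260
  x=11 (Zone III, w=30) cum 290
  x=11 (Zone VI, w=7) cum 297  ← median
  x=13 (Zone IV, w=225) cum 522
  x=15 (Zone VII, w=60) cum 582
⇒ x* = 11
y-coordinate, sorted with cumulative weight:
  y=3 (Zone II, w=100) cum 100
  y=3 (Zone VI, w=7) cum 107
  y=8 (Zone III, w=30) cum 137
  y=8 (Zone IV, w=225) cum 362  ← median
  y=11 (Zone VII, w=60) cum 422
  y=12 (Zone I, w=50) cum 472
  y=14 (Zone V, w=110) cum 582
⇒ y* = 8

(11, 8)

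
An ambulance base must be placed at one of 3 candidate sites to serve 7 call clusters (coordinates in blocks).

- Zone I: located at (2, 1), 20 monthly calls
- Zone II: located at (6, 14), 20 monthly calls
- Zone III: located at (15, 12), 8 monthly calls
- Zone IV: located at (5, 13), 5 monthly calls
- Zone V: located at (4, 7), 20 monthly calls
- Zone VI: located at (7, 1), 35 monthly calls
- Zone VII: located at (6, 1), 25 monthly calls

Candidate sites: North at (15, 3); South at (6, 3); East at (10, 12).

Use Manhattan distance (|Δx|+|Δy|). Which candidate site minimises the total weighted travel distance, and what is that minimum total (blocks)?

South, total 814 blocks

Total weighted distance at each candidate:
  North (15, 3): total = 1797
  South (6, 3): total = 814
  East (10, 12): total = 1655
Minimum is at South with total 814 blocks.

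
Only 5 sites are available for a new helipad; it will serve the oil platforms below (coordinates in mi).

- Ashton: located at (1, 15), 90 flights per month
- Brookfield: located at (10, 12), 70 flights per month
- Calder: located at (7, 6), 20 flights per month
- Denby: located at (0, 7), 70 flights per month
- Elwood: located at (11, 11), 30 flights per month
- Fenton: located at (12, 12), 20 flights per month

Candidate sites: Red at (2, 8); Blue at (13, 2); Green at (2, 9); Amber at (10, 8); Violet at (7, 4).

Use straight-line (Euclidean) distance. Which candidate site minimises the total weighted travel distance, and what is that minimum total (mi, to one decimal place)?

Green, total 1945.5 mi

Total weighted distance at each candidate:
  Red (2, 8): total = 2026.7
  Blue (13, 2): total = 3919.9
  Green (2, 9): total = 1945.5
  Amber (10, 8): total = 2266.1
  Violet (7, 4): total = 2729.4
Minimum is at Green with total 1945.5 mi.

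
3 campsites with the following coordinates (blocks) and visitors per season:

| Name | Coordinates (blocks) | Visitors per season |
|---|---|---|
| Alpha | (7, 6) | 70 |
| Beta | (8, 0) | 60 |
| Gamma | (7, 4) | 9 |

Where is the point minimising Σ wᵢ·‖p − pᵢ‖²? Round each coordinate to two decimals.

The minimiser of Σwᵢ‖p−pᵢ‖² is the weighted centroid p* = (Σwᵢpᵢ)/(Σwᵢ).
Σwᵢ = 139.
Σwᵢxᵢ = 70·7 + 60·8 + 9·7 = 1033.
Σwᵢyᵢ = 70·6 + 60·0 + 9·4 = 456.
x* = 1033/139 = 7.43, y* = 456/139 = 3.28.

(7.43, 3.28)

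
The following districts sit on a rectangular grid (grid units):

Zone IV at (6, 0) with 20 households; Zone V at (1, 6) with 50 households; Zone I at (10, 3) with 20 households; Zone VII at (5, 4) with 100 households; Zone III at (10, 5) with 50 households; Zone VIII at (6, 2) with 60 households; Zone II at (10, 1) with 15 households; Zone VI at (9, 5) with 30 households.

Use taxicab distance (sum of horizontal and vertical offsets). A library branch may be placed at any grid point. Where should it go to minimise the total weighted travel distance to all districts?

Manhattan distance separates: Σwᵢ(|x−xᵢ|+|y−yᵢ|) = Σwᵢ|x−xᵢ| + Σwᵢ|y−yᵢ|, so x and y are optimised independently as 1-D weighted medians.
Total weight W = 345; half = 172.5.
x-coordinate, sorted with cumulative weight:
  x=1 (Zone V, w=50) cum 50
  x=5 (Zone VII, w=100) cum 150
  x=6 (Zone IV, w=20) cum 170
  x=6 (Zone VIII, w=60) cum 230  ← median
  x=9 (Zone VI, w=30) cum 260
  x=10 (Zone I, w=20) cum 280
  x=10 (Zone III, w=50) cum 330
  x=10 (Zone II, w=15) cum 345
⇒ x* = 6
y-coordinate, sorted with cumulative weight:
  y=0 (Zone IV, w=20) cum 20
  y=1 (Zone II, w=15) cum 35
  y=2 (Zone VIII, w=60) cum 95
  y=3 (Zone I, w=20) cum 115
  y=4 (Zone VII, w=100) cum 215  ← median
  y=5 (Zone III, w=50) cum 265
  y=5 (Zone VI, w=30) cum 295
  y=6 (Zone V, w=50) cum 345
⇒ y* = 4

(6, 4)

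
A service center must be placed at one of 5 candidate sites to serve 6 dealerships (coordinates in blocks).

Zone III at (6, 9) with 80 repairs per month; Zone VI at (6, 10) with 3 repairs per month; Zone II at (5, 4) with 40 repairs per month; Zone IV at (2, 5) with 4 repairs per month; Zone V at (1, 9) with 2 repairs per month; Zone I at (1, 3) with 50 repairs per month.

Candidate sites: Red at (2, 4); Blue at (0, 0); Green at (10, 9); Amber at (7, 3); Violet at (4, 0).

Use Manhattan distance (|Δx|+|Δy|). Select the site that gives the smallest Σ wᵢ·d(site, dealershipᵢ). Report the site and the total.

Red, total 986 blocks

Total weighted distance at each candidate:
  Red (2, 4): total = 986
  Blue (0, 0): total = 1856
  Green (10, 9): total = 1551
  Amber (7, 3): total = 1056
  Violet (4, 0): total = 1468
Minimum is at Red with total 986 blocks.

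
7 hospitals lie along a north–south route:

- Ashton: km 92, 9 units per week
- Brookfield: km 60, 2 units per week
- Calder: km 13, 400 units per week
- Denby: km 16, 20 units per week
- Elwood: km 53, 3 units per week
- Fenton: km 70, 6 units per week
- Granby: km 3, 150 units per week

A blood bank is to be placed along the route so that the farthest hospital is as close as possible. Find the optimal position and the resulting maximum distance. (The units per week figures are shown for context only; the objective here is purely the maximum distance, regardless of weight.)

location 47.5, max distance 44.5

The 1-center on a line is the midpoint of the two extreme points: leftmost at 3, rightmost at 92.
Optimal location = (3 + 92)/2 = 47.5; maximum distance = (92 − 3)/2 = 44.5.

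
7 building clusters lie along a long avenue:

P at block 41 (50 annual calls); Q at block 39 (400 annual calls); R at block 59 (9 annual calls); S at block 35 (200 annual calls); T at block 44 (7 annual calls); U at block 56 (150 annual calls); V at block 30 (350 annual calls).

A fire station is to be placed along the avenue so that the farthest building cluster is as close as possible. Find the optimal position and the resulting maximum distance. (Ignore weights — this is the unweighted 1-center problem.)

location 44.5, max distance 14.5

The 1-center on a line is the midpoint of the two extreme points: leftmost at 30, rightmost at 59.
Optimal location = (30 + 59)/2 = 44.5; maximum distance = (59 − 30)/2 = 14.5.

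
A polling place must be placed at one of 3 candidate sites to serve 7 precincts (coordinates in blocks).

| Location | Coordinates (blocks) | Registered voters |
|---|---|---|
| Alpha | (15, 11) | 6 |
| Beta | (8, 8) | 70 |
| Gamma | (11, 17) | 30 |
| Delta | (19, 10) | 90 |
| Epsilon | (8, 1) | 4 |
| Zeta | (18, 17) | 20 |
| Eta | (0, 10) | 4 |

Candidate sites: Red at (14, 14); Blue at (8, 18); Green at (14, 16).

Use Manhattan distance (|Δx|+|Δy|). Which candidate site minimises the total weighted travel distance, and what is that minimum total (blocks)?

Total weighted distance at each candidate:
  Red (14, 14): total = 2142
  Blue (8, 18): total = 2966
  Green (14, 16): total = 2390
Minimum is at Red with total 2142 blocks.

Red, total 2142 blocks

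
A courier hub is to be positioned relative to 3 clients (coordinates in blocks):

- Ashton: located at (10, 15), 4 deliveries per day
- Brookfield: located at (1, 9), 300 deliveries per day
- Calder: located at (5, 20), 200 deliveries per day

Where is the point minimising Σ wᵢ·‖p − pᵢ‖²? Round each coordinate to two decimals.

(2.66, 13.41)

The minimiser of Σwᵢ‖p−pᵢ‖² is the weighted centroid p* = (Σwᵢpᵢ)/(Σwᵢ).
Σwᵢ = 504.
Σwᵢxᵢ = 4·10 + 300·1 + 200·5 = 1340.
Σwᵢyᵢ = 4·15 + 300·9 + 200·20 = 6760.
x* = 1340/504 = 2.66, y* = 6760/504 = 13.41.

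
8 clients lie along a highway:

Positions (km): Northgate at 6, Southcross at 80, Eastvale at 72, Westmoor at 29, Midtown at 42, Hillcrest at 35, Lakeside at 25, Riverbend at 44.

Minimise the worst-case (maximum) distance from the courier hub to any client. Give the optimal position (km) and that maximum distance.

The 1-center on a line is the midpoint of the two extreme points: leftmost at 6, rightmost at 80.
Optimal location = (6 + 80)/2 = 43; maximum distance = (80 − 6)/2 = 37.

location 43, max distance 37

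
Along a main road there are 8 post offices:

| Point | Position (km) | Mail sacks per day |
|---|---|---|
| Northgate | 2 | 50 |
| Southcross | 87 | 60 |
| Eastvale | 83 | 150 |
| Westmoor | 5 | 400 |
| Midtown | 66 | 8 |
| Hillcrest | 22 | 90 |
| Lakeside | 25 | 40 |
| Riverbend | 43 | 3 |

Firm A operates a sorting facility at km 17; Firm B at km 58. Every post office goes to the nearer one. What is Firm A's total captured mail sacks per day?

580

The indifferent point is the midpoint (17+58)/2 = 37.5; post offices left of it (closer to Firm A at 17) go to Firm A, those right go to Firm B.
  Northgate at 2 (w=50) → Firm A
  Westmoor at 5 (w=400) → Firm A
  Hillcrest at 22 (w=90) → Firm A
  Lakeside at 25 (w=40) → Firm A
  Riverbend at 43 (w=3) → Firm B
  Midtown at 66 (w=8) → Firm B
  Eastvale at 83 (w=150) → Firm B
  Southcross at 87 (w=60) → Firm B
Firm A captures 580; Firm B captures 221.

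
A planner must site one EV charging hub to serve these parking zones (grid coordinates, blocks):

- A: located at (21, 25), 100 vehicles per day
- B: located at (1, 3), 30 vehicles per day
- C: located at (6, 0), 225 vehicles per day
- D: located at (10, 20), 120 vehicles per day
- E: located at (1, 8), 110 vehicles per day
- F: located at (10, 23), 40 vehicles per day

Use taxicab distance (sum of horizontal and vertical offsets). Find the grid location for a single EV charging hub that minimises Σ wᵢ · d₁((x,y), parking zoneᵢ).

(6, 8)

Manhattan distance separates: Σwᵢ(|x−xᵢ|+|y−yᵢ|) = Σwᵢ|x−xᵢ| + Σwᵢ|y−yᵢ|, so x and y are optimised independently as 1-D weighted medians.
Total weight W = 625; half = 312.5.
x-coordinate, sorted with cumulative weight:
  x=1 (B, w=30) cum 30
  x=1 (E, w=110) cum 140
  x=6 (C, w=225) cum 365  ← median
  x=10 (D, w=120) cum 485
  x=10 (F, w=40) cum 525
  x=21 (A, w=100) cum 625
⇒ x* = 6
y-coordinate, sorted with cumulative weight:
  y=0 (C, w=225) cum 225
  y=3 (B, w=30) cum 255
  y=8 (E, w=110) cum 365  ← median
  y=20 (D, w=120) cum 485
  y=23 (F, w=40) cum 525
  y=25 (A, w=100) cum 625
⇒ y* = 8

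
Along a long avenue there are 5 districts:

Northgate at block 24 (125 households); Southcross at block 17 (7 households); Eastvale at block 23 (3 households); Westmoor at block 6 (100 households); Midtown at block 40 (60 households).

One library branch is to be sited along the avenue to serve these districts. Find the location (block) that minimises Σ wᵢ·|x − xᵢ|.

For a sum of weighted absolute distances on a line, the optimum is the weighted median (not the mean). Total weight W = 295; half-weight = 147.5.
Sort by position and accumulate weight:
  block 6 (Westmoor, w=100) → cum 100
  block 17 (Southcross, w=7) → cum 107
  block 23 (Eastvale, w=3) → cum 110
  block 24 (Northgate, w=125) → cum 235  ≥ 147.5 → median here
  block 40 (Midtown, w=60) → cum 295
Optimal location: block 24.

x = 24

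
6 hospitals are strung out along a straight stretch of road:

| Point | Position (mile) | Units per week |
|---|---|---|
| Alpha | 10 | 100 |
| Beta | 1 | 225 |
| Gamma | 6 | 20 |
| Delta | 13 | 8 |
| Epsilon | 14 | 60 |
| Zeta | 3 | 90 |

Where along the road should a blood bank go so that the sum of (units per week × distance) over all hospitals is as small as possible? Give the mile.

For a sum of weighted absolute distances on a line, the optimum is the weighted median (not the mean). Total weight W = 503; half-weight = 251.5.
Sort by position and accumulate weight:
  mile 1 (Beta, w=225) → cum 225
  mile 3 (Zeta, w=90) → cum 315  ≥ 251.5 → median here
  mile 6 (Gamma, w=20) → cum 335
  mile 10 (Alpha, w=100) → cum 435
  mile 13 (Delta, w=8) → cum 443
  mile 14 (Epsilon, w=60) → cum 503
Optimal location: mile 3.

x = 3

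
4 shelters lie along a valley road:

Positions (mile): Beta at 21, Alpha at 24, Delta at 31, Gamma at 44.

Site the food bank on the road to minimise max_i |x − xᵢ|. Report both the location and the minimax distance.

The 1-center on a line is the midpoint of the two extreme points: leftmost at 21, rightmost at 44.
Optimal location = (21 + 44)/2 = 32.5; maximum distance = (44 − 21)/2 = 11.5.

location 32.5, max distance 11.5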